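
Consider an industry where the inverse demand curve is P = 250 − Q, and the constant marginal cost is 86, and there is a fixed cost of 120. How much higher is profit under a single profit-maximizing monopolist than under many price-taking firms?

Under competition P = MC = 86, so Q = (250 − 86)/1 = 164.
Profit = (86 − 86)·164 − 120 = −120.
Monopoly sets MR = MC: 250 − 2Q = 86 ⇒ Q = 82, P = 250 − 82 = 168.
Profit = (168 − 86)·82 − 120 = 6604.
Change in profit: 6604 − −120 = 6724.

π rises by 6724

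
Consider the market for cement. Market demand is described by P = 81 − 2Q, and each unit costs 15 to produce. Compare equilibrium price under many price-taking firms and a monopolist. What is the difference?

Competitive firms price at marginal cost: P = 15, giving Q = 33.
The monopolist equates marginal revenue to marginal cost: 81 − 4Q = 15, so Q = 16.5. From demand, P = 48.
Change in equilibrium price: 48 − 15 = 33.

P rises by 33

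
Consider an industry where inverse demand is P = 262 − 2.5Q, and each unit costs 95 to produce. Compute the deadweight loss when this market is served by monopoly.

DWL = 1394.45

Perfect competition: P = MC = 95, so 262 − 2.5Q = 95 and Q = 66.8.
A monopolist chooses Q where MR = MC. MR = 262 − 5Q; setting this equal to 95 gives Q = 33.4 and P = 178.5.
DWL is the triangle between Q = 33.4 and Q = 66.8: ½·(66.8 − 33.4)·(178.5 − 95) = 1394.45.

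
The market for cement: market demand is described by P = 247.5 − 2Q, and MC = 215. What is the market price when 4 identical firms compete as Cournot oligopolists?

P = 221.5

In a 4-firm Cournot equilibrium, symmetry and the first-order condition give q = (247.5 − 215)/(10) = 3.25. So Q = 13 and P = 221.5.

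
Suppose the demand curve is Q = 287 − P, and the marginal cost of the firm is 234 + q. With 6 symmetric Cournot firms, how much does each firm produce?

q_i = 6.625

Inverting demand: P = 287 − Q.
With 6 symmetric Cournot firms, each firm's FOC gives 287 − 7q = 234 + q, so q = 6.625, Q = 6·6.625 = 39.75, and P = 247.25.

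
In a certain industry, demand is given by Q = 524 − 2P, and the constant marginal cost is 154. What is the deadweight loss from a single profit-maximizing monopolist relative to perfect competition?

DWL = 2916

Inverting demand: P = 262 − 0.5Q.
Perfect competition: P = MC = 154, so 262 − 0.5Q = 154 and Q = 216.
A monopolist chooses Q where MR = MC. MR = 262 − Q; setting this equal to 154 gives Q = 108 and P = 208.
DWL is the triangle between Q = 108 and Q = 216: ½·(216 − 108)·(208 − 154) = 2916.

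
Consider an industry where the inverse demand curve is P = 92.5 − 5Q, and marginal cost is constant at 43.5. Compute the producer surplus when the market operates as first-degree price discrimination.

PS = 240.1

A perfectly discriminating monopolist sells every unit with P(Q) ≥ MC(Q), so output equals the competitive quantity Q = 9.8. Each buyer pays their reservation price, so CS = 0 and the firm captures all surplus.
PS = ½·(92.5 − 43.5)·9.8 = 240.1.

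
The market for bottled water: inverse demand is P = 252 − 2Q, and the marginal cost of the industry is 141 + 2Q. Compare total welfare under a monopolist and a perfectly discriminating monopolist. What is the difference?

TS rises by 171.125

The monopolist equates marginal revenue to marginal cost: 252 − 4Q = 141 + 2Q, so Q = 18.5. From demand, P = 215.
CS = ½·(252 − 215)·18.5 = 342.25; PS = (215·18.5 − 141·18.5 − ½·2·18.5²) = 1026.75; TS = 1369.
A perfectly discriminating monopolist sells every unit with P(Q) ≥ MC(Q), so output equals the competitive quantity Q = 27.75. Each buyer pays their reservation price, so CS = 0 and the firm captures all surplus.
TS = 1540.125 (equal to competitive TS).
Change in total welfare: 1540.125 − 1369 = 171.125.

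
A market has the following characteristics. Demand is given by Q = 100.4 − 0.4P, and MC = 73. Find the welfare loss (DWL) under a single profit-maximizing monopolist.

DWL = 1584.2

Inverting demand: P = 251 − 2.5Q.
Under competition P = MC = 73, so Q = (251 − 73)/2.5 = 71.2.
The monopolist equates marginal revenue to marginal cost: 251 − 5Q = 73, so Q = 35.6. From demand, P = 162.
DWL is the triangle between Q = 35.6 and Q = 71.2: ½·(71.2 − 35.6)·(162 − 73) = 1584.2.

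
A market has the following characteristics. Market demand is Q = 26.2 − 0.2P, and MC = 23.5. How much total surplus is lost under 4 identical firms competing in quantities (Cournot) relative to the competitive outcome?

Inverting demand: P = 131 − 5Q.
Under competition P = MC = 23.5, so Q = (131 − 23.5)/5 = 21.5.
Cournot with 4 identical firms: the symmetric best-response condition is 131 − 25q = 23.5. Each firm produces q = 4.3, total output Q = 17.2, price P = 45.
DWL is the triangle between Q = 17.2 and Q = 21.5: ½·(21.5 − 17.2)·(45 − 23.5) = 46.225.

DWL = 46.225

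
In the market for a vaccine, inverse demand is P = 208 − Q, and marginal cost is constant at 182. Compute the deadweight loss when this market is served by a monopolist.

Perfect competition: P = MC = 182, so 208 − Q = 182 and Q = 26.
The monopolist equates marginal revenue to marginal cost: 208 − 2Q = 182, so Q = 13. From demand, P = 195.
DWL is the triangle between Q = 13 and Q = 26: ½·(26 − 13)·(195 − 182) = 84.5.

DWL = 84.5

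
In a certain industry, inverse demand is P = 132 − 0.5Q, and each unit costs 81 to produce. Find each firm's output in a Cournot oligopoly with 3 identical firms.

Cournot with 3 identical firms: the symmetric best-response condition is 132 − 2q = 81. Each firm produces q = 25.5, total output Q = 76.5, price P = 93.75.

q_i = 25.5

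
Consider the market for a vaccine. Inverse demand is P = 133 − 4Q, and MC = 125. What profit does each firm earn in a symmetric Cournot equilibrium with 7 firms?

π_i = 0.25

Cournot with 7 identical firms: the symmetric best-response condition is 133 − 32q = 125. Each firm produces q = 0.25, total output Q = 1.75, price P = 126.
Each firm's profit = (126 − 125)·0.25 = 0.25.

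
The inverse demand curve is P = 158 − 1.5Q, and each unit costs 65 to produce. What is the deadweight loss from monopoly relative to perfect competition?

Under competition P = MC = 65, so Q = (158 − 65)/1.5 = 62.
Monopoly sets MR = MC: 158 − 3Q = 65 ⇒ Q = 31, P = 158 − 1.5·31 = 111.5.
DWL is the triangle between Q = 31 and Q = 62: ½·(62 − 31)·(111.5 − 65) = 720.75.

DWL = 720.75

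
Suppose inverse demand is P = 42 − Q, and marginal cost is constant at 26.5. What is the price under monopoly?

The monopolist equates marginal revenue to marginal cost: 42 − 2Q = 26.5, so Q = 7.75. From demand, P = 34.25.

P = 34.25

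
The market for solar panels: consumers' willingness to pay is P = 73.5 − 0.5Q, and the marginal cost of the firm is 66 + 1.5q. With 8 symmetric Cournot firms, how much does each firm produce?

With 8 symmetric Cournot firms, each firm's FOC gives 73.5 − 4.5q = 66 + 1.5q, so q = 1.25, Q = 8·1.25 = 10, and P = 68.5.

q_i = 1.25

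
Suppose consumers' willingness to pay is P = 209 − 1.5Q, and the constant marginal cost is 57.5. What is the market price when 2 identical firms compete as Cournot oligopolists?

P = 108

Cournot with 2 identical firms: the symmetric best-response condition is 209 − 4.5q = 57.5. Each firm produces q = 101/3, total output Q = 202/3, price P = 108.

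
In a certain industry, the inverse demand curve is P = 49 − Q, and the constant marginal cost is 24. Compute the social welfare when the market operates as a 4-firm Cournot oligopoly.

TS = 300

With 4 symmetric Cournot firms, each firm's FOC gives 49 − 5q = 24, so q = 5, Q = 4·5 = 20, and P = 29.
CS = ½·(49 − 29)·20 = 200; PS = (29 − 24)·20 = 100; TS = 300.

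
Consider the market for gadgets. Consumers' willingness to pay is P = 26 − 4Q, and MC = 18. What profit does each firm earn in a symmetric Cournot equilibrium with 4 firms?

π_i = 0.64

In a 4-firm Cournot equilibrium, symmetry and the first-order condition give q = (26 − 18)/(20) = 0.4. So Q = 1.6 and P = 19.6.
Each firm's profit = (19.6 − 18)·0.4 = 0.64.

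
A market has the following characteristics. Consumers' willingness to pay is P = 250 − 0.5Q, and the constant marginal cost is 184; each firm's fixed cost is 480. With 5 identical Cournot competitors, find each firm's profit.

With 5 symmetric Cournot firms, each firm's FOC gives 250 − 3q = 184, so q = 22, Q = 5·22 = 110, and P = 195.
Each firm's profit = (195 − 184)·22 − 480 = −238.

π_i = −238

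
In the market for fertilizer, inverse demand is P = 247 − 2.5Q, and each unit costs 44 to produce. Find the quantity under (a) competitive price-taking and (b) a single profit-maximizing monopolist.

Competitive firms price at marginal cost: P = 44, giving Q = 81.2.
Monopoly sets MR = MC: 247 − 5Q = 44 ⇒ Q = 40.6, P = 247 − 2.5·40.6 = 145.5.

Competition: Q = 81.2; Monopoly: Q = 40.6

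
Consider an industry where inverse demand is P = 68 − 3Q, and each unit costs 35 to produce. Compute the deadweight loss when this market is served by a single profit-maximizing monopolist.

Competitive firms price at marginal cost: P = 35, giving Q = 11.
A monopolist chooses Q where MR = MC. MR = 68 − 6Q; setting this equal to 35 gives Q = 5.5 and P = 51.5.
DWL is the triangle between Q = 5.5 and Q = 11: ½·(11 − 5.5)·(51.5 − 35) = 45.375.

DWL = 45.375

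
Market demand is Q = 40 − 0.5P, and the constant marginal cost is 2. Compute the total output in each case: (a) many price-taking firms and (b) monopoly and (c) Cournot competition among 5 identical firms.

Competition: Q = 39; Monopoly: Q = 19.5; Cournot: Q = 32.5

Inverting demand: P = 80 − 2Q.
Under competition P = MC = 2, so Q = (80 − 2)/2 = 39.
A monopolist chooses Q where MR = MC. MR = 80 − 4Q; setting this equal to 2 gives Q = 19.5 and P = 41.
Cournot with 5 identical firms: the symmetric best-response condition is 80 − 12q = 2. Each firm produces q = 6.5, total output Q = 32.5, price P = 15.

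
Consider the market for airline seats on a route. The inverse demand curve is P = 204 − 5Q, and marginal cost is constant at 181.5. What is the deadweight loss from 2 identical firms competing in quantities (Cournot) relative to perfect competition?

Perfect competition: P = MC = 181.5, so 204 − 5Q = 181.5 and Q = 4.5.
Cournot with 2 identical firms: the symmetric best-response condition is 204 − 15q = 181.5. Each firm produces q = 1.5, total output Q = 3, price P = 189.
DWL is the triangle between Q = 3 and Q = 4.5: ½·(4.5 − 3)·(189 − 181.5) = 5.625.

DWL = 5.625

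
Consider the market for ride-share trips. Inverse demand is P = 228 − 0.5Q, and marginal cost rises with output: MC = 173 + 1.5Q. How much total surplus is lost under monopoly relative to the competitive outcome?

Competitive equilibrium sets price equal to marginal cost: 228 − 0.5Q = 173 + 1.5Q, so Q = 27.5 and P = 214.25.
Monopoly sets MR = MC: 228 − Q = 173 + 1.5Q ⇒ Q = 22, P = 228 − 0.5·22 = 217.
CS = ½·(228 − 214.25)·27.5 = 3025/16; PS = (214.25·27.5 − 173·27.5 − ½·1.5·27.5²) = 9075/16; TS = 756.25.
CS = ½·(228 − 217)·22 = 121; PS = (217·22 − 173·22 − ½·1.5·22²) = 605; TS = 726.
DWL = 756.25 − 726 = 30.25.

DWL = 30.25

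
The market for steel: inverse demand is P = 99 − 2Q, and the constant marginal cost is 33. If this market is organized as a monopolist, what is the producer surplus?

Monopoly sets MR = MC: 99 − 4Q = 33 ⇒ Q = 16.5, P = 99 − 2·16.5 = 66.
PS = (66 − 33)·16.5 = 544.5.

PS = 544.5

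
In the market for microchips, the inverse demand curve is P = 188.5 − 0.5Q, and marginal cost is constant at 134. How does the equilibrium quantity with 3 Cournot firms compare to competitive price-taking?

Cournot with 3 identical firms: the symmetric best-response condition is 188.5 − 2q = 134. Each firm produces q = 27.25, total output Q = 81.75, price P = 147.625.
Under competition P = MC = 134, so Q = (188.5 − 134)/0.5 = 109.

Cournot: Q = 81.75; Competition: Q = 109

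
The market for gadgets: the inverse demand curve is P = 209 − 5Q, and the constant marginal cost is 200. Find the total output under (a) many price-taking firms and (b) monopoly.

Competition: Q = 1.8; Monopoly: Q = 0.9

Competitive firms price at marginal cost: P = 200, giving Q = 1.8.
A monopolist chooses Q where MR = MC. MR = 209 − 10Q; setting this equal to 200 gives Q = 0.9 and P = 204.5.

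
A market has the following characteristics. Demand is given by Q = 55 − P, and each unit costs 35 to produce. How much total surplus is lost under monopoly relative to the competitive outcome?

Inverting demand: P = 55 − Q.
Competitive firms price at marginal cost: P = 35, giving Q = 20.
Monopoly sets MR = MC: 55 − 2Q = 35 ⇒ Q = 10, P = 55 − 10 = 45.
DWL is the triangle between Q = 10 and Q = 20: ½·(20 − 10)·(45 − 35) = 50.

DWL = 50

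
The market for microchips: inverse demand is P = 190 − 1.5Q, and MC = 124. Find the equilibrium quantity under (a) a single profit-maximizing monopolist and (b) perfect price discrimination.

The monopolist equates marginal revenue to marginal cost: 190 − 3Q = 124, so Q = 22. From demand, P = 157.
A perfectly discriminating monopolist sells every unit with P(Q) ≥ MC(Q), so output equals the competitive quantity Q = 44. Each buyer pays their reservation price, so CS = 0 and the firm captures all surplus.

Monopoly: Q = 22; Perfect PD: Q = 44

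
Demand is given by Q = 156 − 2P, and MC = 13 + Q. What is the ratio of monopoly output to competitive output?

Inverting demand: P = 78 − 0.5Q.
The monopolist equates marginal revenue to marginal cost: 78 − Q = 13 + Q, so Q = 32.5. From demand, P = 61.75.
Competitive equilibrium sets price equal to marginal cost: 78 − 0.5Q = 13 + Q, so Q = 130/3 and P = 169/3.
Ratio Q_m/Q_c = 32.5/(130/3) = 0.75.

Q_m/Q_c = 0.75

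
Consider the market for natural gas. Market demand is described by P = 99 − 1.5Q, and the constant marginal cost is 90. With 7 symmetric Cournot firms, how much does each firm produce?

q_i = 0.75

Cournot with 7 identical firms: the symmetric best-response condition is 99 − 12q = 90. Each firm produces q = 0.75, total output Q = 5.25, price P = 91.125.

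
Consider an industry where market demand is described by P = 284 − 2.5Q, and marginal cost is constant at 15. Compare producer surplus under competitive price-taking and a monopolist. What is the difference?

PS rises by 7236.1

Perfect competition: P = MC = 15, so 284 − 2.5Q = 15 and Q = 107.6.
PS = (15 − 15)·107.6 = 0.
A monopolist chooses Q where MR = MC. MR = 284 − 5Q; setting this equal to 15 gives Q = 53.8 and P = 149.5.
PS = (149.5 − 15)·53.8 = 7236.1.
Change in producer surplus: 7236.1 − 0 = 7236.1.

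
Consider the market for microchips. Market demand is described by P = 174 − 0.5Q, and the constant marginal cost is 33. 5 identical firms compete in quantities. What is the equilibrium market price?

P = 56.5

With 5 symmetric Cournot firms, each firm's FOC gives 174 − 3q = 33, so q = 47, Q = 5·47 = 235, and P = 56.5.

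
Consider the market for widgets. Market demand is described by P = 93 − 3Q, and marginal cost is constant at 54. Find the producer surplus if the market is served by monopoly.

Monopoly sets MR = MC: 93 − 6Q = 54 ⇒ Q = 6.5, P = 93 − 3·6.5 = 73.5.
PS = (73.5 − 54)·6.5 = 126.75.

PS = 126.75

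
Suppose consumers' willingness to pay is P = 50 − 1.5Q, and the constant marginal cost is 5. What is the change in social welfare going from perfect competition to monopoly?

Social welfare falls by 168.75

Perfect competition: P = MC = 5, so 50 − 1.5Q = 5 and Q = 30.
CS = ½·(50 − 5)·30 = 675; PS = (5 − 5)·30 = 0; TS = 675.
A monopolist chooses Q where MR = MC. MR = 50 − 3Q; setting this equal to 5 gives Q = 15 and P = 27.5.
CS = ½·(50 − 27.5)·15 = 168.75; PS = (27.5 − 5)·15 = 337.5; TS = 506.25.
Change in social welfare: 506.25 − 675 = −168.75.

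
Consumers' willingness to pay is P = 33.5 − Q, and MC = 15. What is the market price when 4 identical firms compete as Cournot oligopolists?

P = 18.7

With 4 symmetric Cournot firms, each firm's FOC gives 33.5 − 5q = 15, so q = 3.7, Q = 4·3.7 = 14.8, and P = 18.7.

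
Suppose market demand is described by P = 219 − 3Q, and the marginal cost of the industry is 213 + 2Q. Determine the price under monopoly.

A monopolist chooses Q where MR = MC. MR = 219 − 6Q; setting this equal to 213 + 2Q gives Q = 0.75 and P = 216.75.

P = 216.75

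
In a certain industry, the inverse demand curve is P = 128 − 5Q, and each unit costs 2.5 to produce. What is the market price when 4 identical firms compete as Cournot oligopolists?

P = 27.6

Cournot with 4 identical firms: the symmetric best-response condition is 128 − 25q = 2.5. Each firm produces q = 5.02, total output Q = 20.08, price P = 27.6.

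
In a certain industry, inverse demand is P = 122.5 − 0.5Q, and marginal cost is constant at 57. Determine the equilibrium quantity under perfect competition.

Perfect competition: P = MC = 57, so 122.5 − 0.5Q = 57 and Q = 131.

Q = 131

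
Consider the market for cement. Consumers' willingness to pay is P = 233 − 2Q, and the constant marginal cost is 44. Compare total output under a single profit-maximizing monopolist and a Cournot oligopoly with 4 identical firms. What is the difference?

Total output rises by 28.35

Monopoly sets MR = MC: 233 − 4Q = 44 ⇒ Q = 47.25, P = 233 − 2·47.25 = 138.5.
Cournot with 4 identical firms: the symmetric best-response condition is 233 − 10q = 44. Each firm produces q = 18.9, total output Q = 75.6, price P = 81.8.
Change in total output: 75.6 − 47.25 = 28.35.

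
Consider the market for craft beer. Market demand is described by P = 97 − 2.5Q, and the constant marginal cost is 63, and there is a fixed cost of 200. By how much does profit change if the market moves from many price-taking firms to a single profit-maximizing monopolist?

Competitive firms price at marginal cost: P = 63, giving Q = 13.6.
Profit = (63 − 63)·13.6 − 200 = −200.
Monopoly sets MR = MC: 97 − 5Q = 63 ⇒ Q = 6.8, P = 97 − 2.5·6.8 = 80.
Profit = (80 − 63)·6.8 − 200 = −84.4.
Change in profit: −84.4 − −200 = 115.6.

Profit rises by 115.6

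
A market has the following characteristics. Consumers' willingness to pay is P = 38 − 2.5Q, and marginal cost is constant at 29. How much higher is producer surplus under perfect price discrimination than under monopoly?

The monopolist equates marginal revenue to marginal cost: 38 − 5Q = 29, so Q = 1.8. From demand, P = 33.5.
PS = (33.5 − 29)·1.8 = 8.1.
With perfect price discrimination, output is the efficient level Q = 3.6 (where demand meets MC), but every buyer pays their willingness to pay: CS = 0 and PS = total surplus.
PS = ½·(38 − 29)·3.6 = 16.2.
Change in producer surplus: 16.2 − 8.1 = 8.1.

Producer surplus rises by 8.1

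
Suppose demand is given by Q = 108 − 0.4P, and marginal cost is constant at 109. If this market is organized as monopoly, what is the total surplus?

TS = 3888.15

Inverting demand: P = 270 − 2.5Q.
Monopoly sets MR = MC: 270 − 5Q = 109 ⇒ Q = 32.2, P = 270 − 2.5·32.2 = 189.5.
CS = ½·(270 − 189.5)·32.2 = 1296.05; PS = (189.5 − 109)·32.2 = 2592.1; TS = 3888.15.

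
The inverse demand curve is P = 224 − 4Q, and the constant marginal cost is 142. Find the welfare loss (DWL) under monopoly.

Under competition P = MC = 142, so Q = (224 − 142)/4 = 20.5.
A monopolist chooses Q where MR = MC. MR = 224 − 8Q; setting this equal to 142 gives Q = 10.25 and P = 183.
DWL is the triangle between Q = 10.25 and Q = 20.5: ½·(20.5 − 10.25)·(183 − 142) = 210.125.

DWL = 210.125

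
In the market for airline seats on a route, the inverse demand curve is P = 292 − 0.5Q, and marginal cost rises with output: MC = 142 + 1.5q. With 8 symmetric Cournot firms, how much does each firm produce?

In a 8-firm Cournot equilibrium, symmetry and the first-order condition give q = (292 − 142)/(6) = 25. So Q = 200 and P = 192.

q_i = 25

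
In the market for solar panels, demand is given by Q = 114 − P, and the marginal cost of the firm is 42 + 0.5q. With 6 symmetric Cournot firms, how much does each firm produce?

Inverting demand: P = 114 − Q.
With 6 symmetric Cournot firms, each firm's FOC gives 114 − 7q = 42 + 0.5q, so q = 9.6, Q = 6·9.6 = 57.6, and P = 56.4.

q_i = 9.6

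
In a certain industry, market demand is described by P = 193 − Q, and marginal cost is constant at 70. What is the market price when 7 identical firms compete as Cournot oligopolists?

With 7 symmetric Cournot firms, each firm's FOC gives 193 − 8q = 70, so q = 15.375, Q = 7·15.375 = 107.625, and P = 85.375.

P = 85.375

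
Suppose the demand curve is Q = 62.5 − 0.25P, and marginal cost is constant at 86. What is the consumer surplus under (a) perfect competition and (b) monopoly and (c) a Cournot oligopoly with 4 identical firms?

Competition: CS = 3362; Monopoly: CS = 840.5; Cournot: CS = 2151.68

Inverting demand: P = 250 − 4Q.
Competitive firms price at marginal cost: P = 86, giving Q = 41.
CS = ½·(250 − 86)·41 = 3362.
The monopolist equates marginal revenue to marginal cost: 250 − 8Q = 86, so Q = 20.5. From demand, P = 168.
CS = ½·(250 − 168)·20.5 = 840.5.
Cournot with 4 identical firms: the symmetric best-response condition is 250 − 20q = 86. Each firm produces q = 8.2, total output Q = 32.8, price P = 118.8.
CS = ½·(250 − 118.8)·32.8 = 2151.68.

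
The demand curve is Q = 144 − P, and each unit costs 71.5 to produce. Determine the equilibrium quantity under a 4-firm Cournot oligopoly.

Inverting demand: P = 144 − Q.
In a 4-firm Cournot equilibrium, symmetry and the first-order condition give q = (144 − 71.5)/(5) = 14.5. So Q = 58 and P = 86.

Q = 58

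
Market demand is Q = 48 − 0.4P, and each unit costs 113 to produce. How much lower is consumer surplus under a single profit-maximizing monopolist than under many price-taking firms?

Inverting demand: P = 120 − 2.5Q.
Perfect competition: P = MC = 113, so 120 − 2.5Q = 113 and Q = 2.8.
CS = ½·(120 − 113)·2.8 = 9.8.
The monopolist equates marginal revenue to marginal cost: 120 − 5Q = 113, so Q = 1.4. From demand, P = 116.5.
CS = ½·(120 − 116.5)·1.4 = 2.45.
Change in consumer surplus: 2.45 − 9.8 = −7.35.

CS falls by 7.35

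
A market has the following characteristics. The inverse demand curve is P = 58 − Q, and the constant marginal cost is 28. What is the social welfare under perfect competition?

TS = 450

Under competition P = MC = 28, so Q = (58 − 28)/1 = 30.
CS = ½·(58 − 28)·30 = 450; PS = (28 − 28)·30 = 0; TS = 450.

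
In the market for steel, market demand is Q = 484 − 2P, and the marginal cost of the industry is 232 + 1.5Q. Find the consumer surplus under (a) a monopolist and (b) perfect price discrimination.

Inverting demand: P = 242 − 0.5Q.
The monopolist equates marginal revenue to marginal cost: 242 − Q = 232 + 1.5Q, so Q = 4. From demand, P = 240.
CS = ½·(242 − 240)·4 = 4.
Under first-degree price discrimination the firm charges each unit its demand price and produces up to where P = MC, i.e. Q = 5. Consumer surplus is zero; producer surplus equals total surplus.
CS = 0.

Monopoly: CS = 4; Perfect PD: CS = 0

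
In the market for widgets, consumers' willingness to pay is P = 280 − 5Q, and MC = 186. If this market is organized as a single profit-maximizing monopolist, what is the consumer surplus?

Monopoly sets MR = MC: 280 − 10Q = 186 ⇒ Q = 9.4, P = 280 − 5·9.4 = 233.
CS = ½·(280 − 233)·9.4 = 220.9.

CS = 220.9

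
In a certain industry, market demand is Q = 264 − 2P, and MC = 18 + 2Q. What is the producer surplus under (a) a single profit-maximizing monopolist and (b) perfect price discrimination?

Inverting demand: P = 132 − 0.5Q.
Monopoly sets MR = MC: 132 − Q = 18 + 2Q ⇒ Q = 38, P = 132 − 0.5·38 = 113.
PS = P·Q − VC(Q) = 113·38 − (18·38 + ½·2·38²) = 2166.
Under first-degree price discrimination the firm charges each unit its demand price and produces up to where P = MC, i.e. Q = 45.6. Consumer surplus is zero; producer surplus equals total surplus.
PS = ½·(132 − 18)·45.6 = 2599.2.

Monopoly: PS = 2166; Perfect PD: PS = 2599.2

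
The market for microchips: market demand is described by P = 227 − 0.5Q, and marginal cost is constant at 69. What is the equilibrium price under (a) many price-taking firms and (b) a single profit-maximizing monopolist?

Competitive firms price at marginal cost: P = 69, giving Q = 316.
Monopoly sets MR = MC: 227 − Q = 69 ⇒ Q = 158, P = 227 − 0.5·158 = 148.

Competition: P = 69; Monopoly: P = 148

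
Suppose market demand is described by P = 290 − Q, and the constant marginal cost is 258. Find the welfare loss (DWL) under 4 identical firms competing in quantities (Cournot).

DWL = 20.48

Under competition P = MC = 258, so Q = (290 − 258)/1 = 32.
In a 4-firm Cournot equilibrium, symmetry and the first-order condition give q = (290 − 258)/(5) = 6.4. So Q = 25.6 and P = 264.4.
DWL is the triangle between Q = 25.6 and Q = 32: ½·(32 − 25.6)·(264.4 − 258) = 20.48.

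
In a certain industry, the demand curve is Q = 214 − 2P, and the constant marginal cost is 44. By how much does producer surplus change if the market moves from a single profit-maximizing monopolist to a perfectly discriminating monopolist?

Producer surplus rises by 1984.5

Inverting demand: P = 107 − 0.5Q.
A monopolist chooses Q where MR = MC. MR = 107 − Q; setting this equal to 44 gives Q = 63 and P = 75.5.
PS = (75.5 − 44)·63 = 1984.5.
Under first-degree price discrimination the firm charges each unit its demand price and produces up to where P = MC, i.e. Q = 126. Consumer surplus is zero; producer surplus equals total surplus.
PS = ½·(107 − 44)·126 = 3969.
Change in producer surplus: 3969 − 1984.5 = 1984.5.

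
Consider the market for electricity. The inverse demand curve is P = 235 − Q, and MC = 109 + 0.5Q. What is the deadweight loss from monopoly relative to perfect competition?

Competitive equilibrium sets price equal to marginal cost: 235 − Q = 109 + 0.5Q, so Q = 84 and P = 151.
Monopoly sets MR = MC: 235 − 2Q = 109 + 0.5Q ⇒ Q = 50.4, P = 235 − 50.4 = 184.6.
CS = ½·(235 − 151)·84 = 3528; PS = (151·84 − 109·84 − ½·0.5·84²) = 1764; TS = 5292.
CS = ½·(235 − 184.6)·50.4 = 1270.08; PS = (184.6·50.4 − 109·50.4 − ½·0.5·50.4²) = 3175.2; TS = 4445.28.
DWL = 5292 − 4445.28 = 846.72.

DWL = 846.72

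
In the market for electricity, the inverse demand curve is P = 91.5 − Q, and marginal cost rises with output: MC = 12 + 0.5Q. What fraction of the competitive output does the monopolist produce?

The monopolist equates marginal revenue to marginal cost: 91.5 − 2Q = 12 + 0.5Q, so Q = 31.8. From demand, P = 59.7.
Competitive equilibrium sets price equal to marginal cost: 91.5 − Q = 12 + 0.5Q, so Q = 53 and P = 38.5.
Ratio Q_m/Q_c = 31.8/53 = 0.6.

Q_m/Q_c = 0.6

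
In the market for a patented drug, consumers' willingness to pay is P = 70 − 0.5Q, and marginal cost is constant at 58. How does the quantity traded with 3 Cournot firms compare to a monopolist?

Cournot: Q = 18; Monopoly: Q = 12

In a 3-firm Cournot equilibrium, symmetry and the first-order condition give q = (70 − 58)/(2) = 6. So Q = 18 and P = 61.
The monopolist equates marginal revenue to marginal cost: 70 − Q = 58, so Q = 12. From demand, P = 64.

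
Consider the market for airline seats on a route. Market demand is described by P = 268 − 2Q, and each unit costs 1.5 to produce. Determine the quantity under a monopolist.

Q = 66.625

The monopolist equates marginal revenue to marginal cost: 268 − 4Q = 1.5, so Q = 66.625. From demand, P = 134.75.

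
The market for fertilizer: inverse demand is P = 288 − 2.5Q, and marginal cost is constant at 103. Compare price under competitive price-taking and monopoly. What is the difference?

P rises by 92.5

Under competition P = MC = 103, so Q = (288 − 103)/2.5 = 74.
The monopolist equates marginal revenue to marginal cost: 288 − 5Q = 103, so Q = 37. From demand, P = 195.5.
Change in price: 195.5 − 103 = 92.5.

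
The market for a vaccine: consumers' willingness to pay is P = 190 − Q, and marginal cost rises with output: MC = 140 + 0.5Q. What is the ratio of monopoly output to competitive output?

The monopolist equates marginal revenue to marginal cost: 190 − 2Q = 140 + 0.5Q, so Q = 20. From demand, P = 170.
Competitive equilibrium sets price equal to marginal cost: 190 − Q = 140 + 0.5Q, so Q = 100/3 and P = 470/3.
Ratio Q_m/Q_c = 20/(100/3) = 0.6.

Q_m/Q_c = 0.6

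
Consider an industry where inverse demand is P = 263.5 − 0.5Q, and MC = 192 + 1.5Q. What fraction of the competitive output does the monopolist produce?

A monopolist chooses Q where MR = MC. MR = 263.5 − Q; setting this equal to 192 + 1.5Q gives Q = 28.6 and P = 249.2.
Under competition P = MC: 263.5 − 0.5Q = 192 + 1.5Q ⇒ Q = 35.75, P = 245.625.
Ratio Q_m/Q_c = 28.6/35.75 = 0.8.

Q_m/Q_c = 0.8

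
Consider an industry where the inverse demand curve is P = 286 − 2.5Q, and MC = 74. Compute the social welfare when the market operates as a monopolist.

TS = 6741.6

The monopolist equates marginal revenue to marginal cost: 286 − 5Q = 74, so Q = 42.4. From demand, P = 180.
CS = ½·(286 − 180)·42.4 = 2247.2; PS = (180 − 74)·42.4 = 4494.4; TS = 6741.6.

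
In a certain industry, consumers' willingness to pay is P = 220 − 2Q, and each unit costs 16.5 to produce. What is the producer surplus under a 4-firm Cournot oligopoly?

In a 4-firm Cournot equilibrium, symmetry and the first-order condition give q = (220 − 16.5)/(10) = 20.35. So Q = 81.4 and P = 57.2.
PS = (57.2 − 16.5)·81.4 = 3312.98.

PS = 3312.98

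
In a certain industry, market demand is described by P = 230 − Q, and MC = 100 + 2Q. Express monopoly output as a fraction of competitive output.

Q_m/Q_c = 0.75

A monopolist chooses Q where MR = MC. MR = 230 − 2Q; setting this equal to 100 + 2Q gives Q = 32.5 and P = 197.5.
Competitive equilibrium sets price equal to marginal cost: 230 − Q = 100 + 2Q, so Q = 130/3 and P = 560/3.
Ratio Q_m/Q_c = 32.5/(130/3) = 0.75.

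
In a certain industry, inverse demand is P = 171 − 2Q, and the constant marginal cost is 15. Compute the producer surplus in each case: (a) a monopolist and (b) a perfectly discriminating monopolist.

Monopoly: PS = 3042; Perfect PD: PS = 6084

A monopolist chooses Q where MR = MC. MR = 171 − 4Q; setting this equal to 15 gives Q = 39 and P = 93.
PS = (93 − 15)·39 = 3042.
With perfect price discrimination, output is the efficient level Q = 78 (where demand meets MC), but every buyer pays their willingness to pay: CS = 0 and PS = total surplus.
PS = ½·(171 − 15)·78 = 6084.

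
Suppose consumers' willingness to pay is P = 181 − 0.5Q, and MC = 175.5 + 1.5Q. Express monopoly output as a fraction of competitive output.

Monopoly sets MR = MC: 181 − Q = 175.5 + 1.5Q ⇒ Q = 2.2, P = 181 − 0.5·2.2 = 179.9.
Under competition P = MC: 181 − 0.5Q = 175.5 + 1.5Q ⇒ Q = 2.75, P = 179.625.
Ratio Q_m/Q_c = 2.2/2.75 = 0.8.

Q_m/Q_c = 0.8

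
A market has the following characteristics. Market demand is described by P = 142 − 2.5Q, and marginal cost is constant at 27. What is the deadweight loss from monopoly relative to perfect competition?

DWL = 661.25

Perfect competition: P = MC = 27, so 142 − 2.5Q = 27 and Q = 46.
Monopoly sets MR = MC: 142 − 5Q = 27 ⇒ Q = 23, P = 142 − 2.5·23 = 84.5.
DWL is the triangle between Q = 23 and Q = 46: ½·(46 − 23)·(84.5 − 27) = 661.25.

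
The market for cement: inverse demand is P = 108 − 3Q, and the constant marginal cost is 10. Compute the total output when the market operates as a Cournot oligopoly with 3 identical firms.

Q = 24.5

In a 3-firm Cournot equilibrium, symmetry and the first-order condition give q = (108 − 10)/(12) = 49/6. So Q = 24.5 and P = 34.5.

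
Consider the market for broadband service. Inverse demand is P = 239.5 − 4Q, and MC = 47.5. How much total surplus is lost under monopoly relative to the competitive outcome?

Perfect competition: P = MC = 47.5, so 239.5 − 4Q = 47.5 and Q = 48.
The monopolist equates marginal revenue to marginal cost: 239.5 − 8Q = 47.5, so Q = 24. From demand, P = 143.5.
DWL is the triangle between Q = 24 and Q = 48: ½·(48 − 24)·(143.5 − 47.5) = 1152.

DWL = 1152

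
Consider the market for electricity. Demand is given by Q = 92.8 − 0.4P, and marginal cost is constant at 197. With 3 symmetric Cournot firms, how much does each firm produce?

q_i = 3.5

Inverting demand: P = 232 − 2.5Q.
With 3 symmetric Cournot firms, each firm's FOC gives 232 − 10q = 197, so q = 3.5, Q = 3·3.5 = 10.5, and P = 205.75.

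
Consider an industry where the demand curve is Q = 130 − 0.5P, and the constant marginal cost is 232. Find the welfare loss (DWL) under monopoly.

Inverting demand: P = 260 − 2Q.
Perfect competition: P = MC = 232, so 260 − 2Q = 232 and Q = 14.
Monopoly sets MR = MC: 260 − 4Q = 232 ⇒ Q = 7, P = 260 − 2·7 = 246.
DWL is the triangle between Q = 7 and Q = 14: ½·(14 − 7)·(246 − 232) = 49.

DWL = 49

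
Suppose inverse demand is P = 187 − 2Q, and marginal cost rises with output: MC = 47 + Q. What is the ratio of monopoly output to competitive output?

Q_m/Q_c = 0.6

A monopolist chooses Q where MR = MC. MR = 187 − 4Q; setting this equal to 47 + Q gives Q = 28 and P = 131.
Competitive equilibrium sets price equal to marginal cost: 187 − 2Q = 47 + Q, so Q = 140/3 and P = 281/3.
Ratio Q_m/Q_c = 28/(140/3) = 0.6.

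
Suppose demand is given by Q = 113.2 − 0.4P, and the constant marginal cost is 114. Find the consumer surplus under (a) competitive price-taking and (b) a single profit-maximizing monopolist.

Inverting demand: P = 283 − 2.5Q.
Perfect competition: P = MC = 114, so 283 − 2.5Q = 114 and Q = 67.6.
CS = ½·(283 − 114)·67.6 = 5712.2.
A monopolist chooses Q where MR = MC. MR = 283 − 5Q; setting this equal to 114 gives Q = 33.8 and P = 198.5.
CS = ½·(283 − 198.5)·33.8 = 1428.05.

Competition: CS = 5712.2; Monopoly: CS = 1428.05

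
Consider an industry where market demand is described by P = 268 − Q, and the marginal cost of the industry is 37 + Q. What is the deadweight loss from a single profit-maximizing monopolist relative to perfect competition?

Under competition P = MC: 268 − Q = 37 + Q ⇒ Q = 115.5, P = 152.5.
Monopoly sets MR = MC: 268 − 2Q = 37 + Q ⇒ Q = 77, P = 268 − 77 = 191.
CS = ½·(268 − 152.5)·115.5 = 6670.125; PS = (152.5·115.5 − 37·115.5 − ½·1·115.5²) = 6670.125; TS = 13340.25.
CS = ½·(268 − 191)·77 = 2964.5; PS = (191·77 − 37·77 − ½·1·77²) = 8893.5; TS = 11858.
DWL = 13340.25 − 11858 = 1482.25.

DWL = 1482.25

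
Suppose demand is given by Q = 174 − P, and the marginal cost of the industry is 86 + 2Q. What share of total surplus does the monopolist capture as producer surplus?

Inverting demand: P = 174 − Q.
Monopoly sets MR = MC: 174 − 2Q = 86 + 2Q ⇒ Q = 22, P = 174 − 22 = 152.
CS = ½·(174 − 152)·22 = 242.
PS = P·Q − VC(Q) = 152·22 − (86·22 + ½·2·22²) = 968.
Share captured = PS/TS = 968/1210 = 0.8.

PS/TS = 0.8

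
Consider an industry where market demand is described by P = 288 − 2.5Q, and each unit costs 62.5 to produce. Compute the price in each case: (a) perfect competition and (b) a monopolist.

Competition: P = 62.5; Monopoly: P = 175.25

Competitive firms price at marginal cost: P = 62.5, giving Q = 90.2.
The monopolist equates marginal revenue to marginal cost: 288 − 5Q = 62.5, so Q = 45.1. From demand, P = 175.25.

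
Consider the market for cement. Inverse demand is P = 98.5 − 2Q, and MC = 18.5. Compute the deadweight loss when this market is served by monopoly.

Perfect competition: P = MC = 18.5, so 98.5 − 2Q = 18.5 and Q = 40.
A monopolist chooses Q where MR = MC. MR = 98.5 − 4Q; setting this equal to 18.5 gives Q = 20 and P = 58.5.
DWL is the triangle between Q = 20 and Q = 40: ½·(40 − 20)·(58.5 − 18.5) = 400.

DWL = 400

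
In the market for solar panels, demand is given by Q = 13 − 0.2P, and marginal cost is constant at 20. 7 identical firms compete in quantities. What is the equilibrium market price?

P = 25.625

Inverting demand: P = 65 − 5Q.
Cournot with 7 identical firms: the symmetric best-response condition is 65 − 40q = 20. Each firm produces q = 1.125, total output Q = 7.875, price P = 25.625.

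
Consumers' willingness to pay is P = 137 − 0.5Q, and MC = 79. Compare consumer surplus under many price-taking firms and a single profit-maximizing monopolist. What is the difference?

Competitive firms price at marginal cost: P = 79, giving Q = 116.
CS = ½·(137 − 79)·116 = 3364.
Monopoly sets MR = MC: 137 − Q = 79 ⇒ Q = 58, P = 137 − 0.5·58 = 108.
CS = ½·(137 − 108)·58 = 841.
Change in consumer surplus: 841 − 3364 = −2523.

CS falls by 2523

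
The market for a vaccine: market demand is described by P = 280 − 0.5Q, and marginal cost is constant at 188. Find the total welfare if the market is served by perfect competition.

Perfect competition: P = MC = 188, so 280 − 0.5Q = 188 and Q = 184.
CS = ½·(280 − 188)·184 = 8464; PS = (188 − 188)·184 = 0; TS = 8464.

TS = 8464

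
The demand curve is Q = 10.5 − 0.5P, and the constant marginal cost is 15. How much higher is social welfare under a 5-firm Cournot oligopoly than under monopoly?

Social welfare rises by 2

Inverting demand: P = 21 − 2Q.
A monopolist chooses Q where MR = MC. MR = 21 − 4Q; setting this equal to 15 gives Q = 1.5 and P = 18.
CS = ½·(21 − 18)·1.5 = 2.25; PS = (18 − 15)·1.5 = 4.5; TS = 6.75.
With 5 symmetric Cournot firms, each firm's FOC gives 21 − 12q = 15, so q = 0.5, Q = 5·0.5 = 2.5, and P = 16.
CS = ½·(21 − 16)·2.5 = 6.25; PS = (16 − 15)·2.5 = 2.5; TS = 8.75.
Change in social welfare: 8.75 − 6.75 = 2.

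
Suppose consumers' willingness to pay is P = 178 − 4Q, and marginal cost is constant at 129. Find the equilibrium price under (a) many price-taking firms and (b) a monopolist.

Competition: P = 129; Monopoly: P = 153.5

Under competition P = MC = 129, so Q = (178 − 129)/4 = 12.25.
A monopolist chooses Q where MR = MC. MR = 178 − 8Q; setting this equal to 129 gives Q = 6.125 and P = 153.5.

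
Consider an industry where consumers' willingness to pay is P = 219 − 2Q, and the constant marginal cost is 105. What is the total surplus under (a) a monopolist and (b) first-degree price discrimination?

The monopolist equates marginal revenue to marginal cost: 219 − 4Q = 105, so Q = 28.5. From demand, P = 162.
CS = ½·(219 − 162)·28.5 = 812.25; PS = (162 − 105)·28.5 = 1624.5; TS = 2436.75.
Under first-degree price discrimination the firm charges each unit its demand price and produces up to where P = MC, i.e. Q = 57. Consumer surplus is zero; producer surplus equals total surplus.
TS = 3249 (equal to competitive TS).

Monopoly: TS = 2436.75; Perfect PD: TS = 3249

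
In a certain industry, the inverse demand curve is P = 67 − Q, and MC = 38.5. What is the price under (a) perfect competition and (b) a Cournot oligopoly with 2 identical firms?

Perfect competition: P = MC = 38.5, so 67 − Q = 38.5 and Q = 28.5.
Cournot with 2 identical firms: the symmetric best-response condition is 67 − 3q = 38.5. Each firm produces q = 9.5, total output Q = 19, price P = 48.

Competition: P = 38.5; Cournot: P = 48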